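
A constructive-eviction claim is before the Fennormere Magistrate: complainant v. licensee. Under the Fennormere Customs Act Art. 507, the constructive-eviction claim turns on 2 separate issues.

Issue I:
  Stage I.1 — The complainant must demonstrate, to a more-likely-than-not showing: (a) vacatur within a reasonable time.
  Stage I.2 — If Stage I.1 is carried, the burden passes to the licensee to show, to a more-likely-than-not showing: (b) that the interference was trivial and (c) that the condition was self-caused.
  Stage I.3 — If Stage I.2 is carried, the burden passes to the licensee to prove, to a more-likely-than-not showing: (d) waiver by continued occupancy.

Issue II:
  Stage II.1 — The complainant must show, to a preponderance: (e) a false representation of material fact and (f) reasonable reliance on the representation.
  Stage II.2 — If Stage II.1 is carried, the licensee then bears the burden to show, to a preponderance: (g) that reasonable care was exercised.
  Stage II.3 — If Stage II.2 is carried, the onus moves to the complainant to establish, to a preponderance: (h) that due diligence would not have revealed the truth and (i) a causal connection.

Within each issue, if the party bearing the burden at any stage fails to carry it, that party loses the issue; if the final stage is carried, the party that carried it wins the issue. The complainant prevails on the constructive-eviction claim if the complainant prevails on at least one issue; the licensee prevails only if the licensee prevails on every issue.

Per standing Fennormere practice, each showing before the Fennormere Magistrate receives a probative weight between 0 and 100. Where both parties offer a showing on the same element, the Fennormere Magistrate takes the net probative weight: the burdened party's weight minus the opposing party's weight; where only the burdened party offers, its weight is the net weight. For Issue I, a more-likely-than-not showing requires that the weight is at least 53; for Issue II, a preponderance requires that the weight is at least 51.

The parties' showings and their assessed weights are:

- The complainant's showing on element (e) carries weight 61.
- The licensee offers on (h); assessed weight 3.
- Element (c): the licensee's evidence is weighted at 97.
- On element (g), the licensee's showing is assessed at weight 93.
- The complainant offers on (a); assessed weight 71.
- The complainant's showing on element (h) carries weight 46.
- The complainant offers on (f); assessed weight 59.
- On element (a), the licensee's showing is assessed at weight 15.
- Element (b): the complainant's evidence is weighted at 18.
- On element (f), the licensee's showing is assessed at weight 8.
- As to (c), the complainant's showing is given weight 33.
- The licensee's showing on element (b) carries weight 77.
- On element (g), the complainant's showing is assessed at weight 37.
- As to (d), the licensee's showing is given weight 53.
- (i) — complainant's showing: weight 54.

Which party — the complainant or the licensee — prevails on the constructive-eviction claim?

— Issue I —
At Stage I.1 the complainant must meet a more-likely-than-not showing (weight is at least 53): on (a) the weight is 71 less the opposing 15 gives net 56, ≥ 53, so (a) meets the standard.
  Stage I.1 is satisfied; the onus moves to the licensee.
At Stage I.2 the licensee must meet a more-likely-than-not showing (weight is at least 53): on (b) the weight is 77 less the opposing 18 gives net 59, which does reach 53, so (b) meets the standard; on (c) the weight is 97 less the opposing 33 gives net 64, which does reach 53, so (c) meets the standard.
  All elements met. The licensee retains the burden for Stage I.3.
At Stage I.3 the licensee must meet a more-likely-than-not showing (weight is at least 53): on (d) the weight is 53, ≥ 53, so (d) meets the standard.
  Stage I.3 carried; the final stage is satisfied.
Every stage carried; the licensee prevails on this issue.
— Issue II —
At Stage II.1 the complainant must meet a preponderance (weight is at least 51): on (e) the weight is 61, ≥ 51, so (e) meets the standard; on (f) the weight is 59 less the opposing 8 gives net 51, ≥ 51, so (f) meets the standard.
  Stage II.1 carried; the burden shifts to the licensee.
At Stage II.2 the licensee must meet a preponderance (weight is at least 51): on (g) the weight is 93 less the opposing 37 gives net 56, ≥ 51, so (g) meets the standard.
  Stage II.2 is satisfied; the onus moves to the complainant.
At Stage II.3 the complainant must meet a preponderance (weight is at least 51): on (h) the weight is 46 less the opposing 3 gives net 43, < 51, so (h) does not meet the standard; on (i) the weight is 54, which does reach 51, so (i) meets the standard.
  Not every element is met, so the complainant fails to carry Stage II.3.
So the licensee prevails on this issue.
Per-issue: Issue I → licensee; Issue II → licensee. The complainant must prevail on at least one issue; overall, the licensee prevails.

licensee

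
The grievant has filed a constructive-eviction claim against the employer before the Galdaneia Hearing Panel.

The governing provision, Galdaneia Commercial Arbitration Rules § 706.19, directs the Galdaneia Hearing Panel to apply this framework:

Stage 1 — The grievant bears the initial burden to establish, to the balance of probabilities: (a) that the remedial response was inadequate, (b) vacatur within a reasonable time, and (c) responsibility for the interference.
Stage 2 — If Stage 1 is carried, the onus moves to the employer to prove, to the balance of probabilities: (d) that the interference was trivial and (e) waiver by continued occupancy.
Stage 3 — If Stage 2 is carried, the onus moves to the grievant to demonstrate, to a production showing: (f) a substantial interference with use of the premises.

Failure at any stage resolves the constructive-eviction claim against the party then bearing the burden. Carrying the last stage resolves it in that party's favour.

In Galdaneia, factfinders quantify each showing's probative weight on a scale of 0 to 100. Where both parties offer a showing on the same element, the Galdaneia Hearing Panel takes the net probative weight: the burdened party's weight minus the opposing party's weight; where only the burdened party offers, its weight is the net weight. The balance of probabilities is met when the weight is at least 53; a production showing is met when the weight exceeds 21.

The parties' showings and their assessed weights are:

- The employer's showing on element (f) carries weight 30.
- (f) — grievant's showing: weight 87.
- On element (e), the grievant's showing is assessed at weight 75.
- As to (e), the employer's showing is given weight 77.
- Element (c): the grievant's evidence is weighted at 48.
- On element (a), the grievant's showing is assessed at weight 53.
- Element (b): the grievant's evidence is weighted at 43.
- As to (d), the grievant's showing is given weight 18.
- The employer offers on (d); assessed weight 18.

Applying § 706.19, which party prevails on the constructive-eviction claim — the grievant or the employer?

At Stage 1 the grievant must meet the balance of probabilities (weight is at least 53): on (a) the weight is 53, which does reach 53, so (a) meets the standard; on (b) the weight is 43, < 53, so (b) does not meet the standard; on (c) the weight is 48, which does not reach 53, so (c) does not meet the standard.
  Stage 1 not carried; the grievant fails its burden.
The employer prevails.

employer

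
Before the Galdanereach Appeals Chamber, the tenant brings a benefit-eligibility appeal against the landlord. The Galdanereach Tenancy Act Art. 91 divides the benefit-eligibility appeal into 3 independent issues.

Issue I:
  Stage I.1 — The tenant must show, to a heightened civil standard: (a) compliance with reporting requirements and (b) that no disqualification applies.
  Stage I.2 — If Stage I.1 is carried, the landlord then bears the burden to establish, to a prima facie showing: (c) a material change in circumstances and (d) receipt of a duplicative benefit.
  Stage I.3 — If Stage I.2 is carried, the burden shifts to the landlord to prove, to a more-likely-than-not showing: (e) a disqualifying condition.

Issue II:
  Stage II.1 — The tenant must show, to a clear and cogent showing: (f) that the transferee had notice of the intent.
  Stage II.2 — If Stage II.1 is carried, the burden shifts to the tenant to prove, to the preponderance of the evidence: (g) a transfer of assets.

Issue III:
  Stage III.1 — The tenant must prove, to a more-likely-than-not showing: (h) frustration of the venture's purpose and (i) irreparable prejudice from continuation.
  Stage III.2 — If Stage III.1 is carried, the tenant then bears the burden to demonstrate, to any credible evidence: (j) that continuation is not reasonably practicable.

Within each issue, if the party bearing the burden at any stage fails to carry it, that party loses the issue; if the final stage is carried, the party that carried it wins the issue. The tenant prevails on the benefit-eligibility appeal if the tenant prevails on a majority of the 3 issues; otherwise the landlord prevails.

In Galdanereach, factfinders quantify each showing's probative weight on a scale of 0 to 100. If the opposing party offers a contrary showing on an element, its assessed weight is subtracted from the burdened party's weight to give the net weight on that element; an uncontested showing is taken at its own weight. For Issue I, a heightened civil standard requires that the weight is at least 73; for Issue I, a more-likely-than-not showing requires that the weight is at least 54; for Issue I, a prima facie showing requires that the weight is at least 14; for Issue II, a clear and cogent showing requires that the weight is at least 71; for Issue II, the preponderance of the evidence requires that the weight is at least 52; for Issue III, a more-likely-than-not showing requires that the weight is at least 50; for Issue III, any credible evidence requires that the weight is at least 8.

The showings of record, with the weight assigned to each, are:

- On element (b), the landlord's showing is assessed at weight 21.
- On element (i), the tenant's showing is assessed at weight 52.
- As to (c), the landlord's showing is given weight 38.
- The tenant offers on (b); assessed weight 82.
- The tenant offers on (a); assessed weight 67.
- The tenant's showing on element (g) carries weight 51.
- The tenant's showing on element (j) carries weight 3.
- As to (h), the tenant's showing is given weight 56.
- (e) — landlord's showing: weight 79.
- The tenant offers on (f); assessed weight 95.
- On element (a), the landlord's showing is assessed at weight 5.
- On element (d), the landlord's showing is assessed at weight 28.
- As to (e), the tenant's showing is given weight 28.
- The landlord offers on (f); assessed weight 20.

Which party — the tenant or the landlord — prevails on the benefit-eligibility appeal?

landlord

— Issue I —
Stage I.1 — burden on tenant; standard: a heightened civil standard (weight is at least 73).
    (a): 67 − 5 = 62 < 73 [not met]
    (b): 82 − 21 = 61 < 73 [not met]
  Not every element is met, so the tenant fails to carry Stage I.1.
The analysis ends at Stage I.1; the landlord prevails on this issue.
— Issue II —
At Stage II.1 the tenant must meet a clear and cogent showing (weight is at least 71): on (f) the weight is 95 less the opposing 20 gives net 75, which does reach 71, so (f) meets the standard.
  All elements met. The tenant retains the burden for Stage II.2.
At Stage II.2 the tenant must meet the preponderance of the evidence (weight is at least 52): on (g) the weight is 51, which does not reach 52, so (g) does not meet the standard.
  The tenant does not carry Stage II.2.
So the landlord prevails on this issue.
— Issue III —
Stage III.1 (tenant, a more-likely-than-not showing, weight is at least 50): (h) 56 ≥ 50 — meets; (i) 52 ≥ 50 — meets.
  All elements met. The tenant retains the burden for Stage III.2.
Stage III.2 (tenant, any credible evidence, weight is at least 8): (j) 3 < 8 — fails.
  The tenant does not carry Stage III.2.
The analysis ends at Stage III.2; the landlord prevails on this issue.
Per-issue: Issue I → landlord; Issue II → landlord; Issue III → landlord. The tenant must prevail on a majority of issues; overall, the landlord prevails.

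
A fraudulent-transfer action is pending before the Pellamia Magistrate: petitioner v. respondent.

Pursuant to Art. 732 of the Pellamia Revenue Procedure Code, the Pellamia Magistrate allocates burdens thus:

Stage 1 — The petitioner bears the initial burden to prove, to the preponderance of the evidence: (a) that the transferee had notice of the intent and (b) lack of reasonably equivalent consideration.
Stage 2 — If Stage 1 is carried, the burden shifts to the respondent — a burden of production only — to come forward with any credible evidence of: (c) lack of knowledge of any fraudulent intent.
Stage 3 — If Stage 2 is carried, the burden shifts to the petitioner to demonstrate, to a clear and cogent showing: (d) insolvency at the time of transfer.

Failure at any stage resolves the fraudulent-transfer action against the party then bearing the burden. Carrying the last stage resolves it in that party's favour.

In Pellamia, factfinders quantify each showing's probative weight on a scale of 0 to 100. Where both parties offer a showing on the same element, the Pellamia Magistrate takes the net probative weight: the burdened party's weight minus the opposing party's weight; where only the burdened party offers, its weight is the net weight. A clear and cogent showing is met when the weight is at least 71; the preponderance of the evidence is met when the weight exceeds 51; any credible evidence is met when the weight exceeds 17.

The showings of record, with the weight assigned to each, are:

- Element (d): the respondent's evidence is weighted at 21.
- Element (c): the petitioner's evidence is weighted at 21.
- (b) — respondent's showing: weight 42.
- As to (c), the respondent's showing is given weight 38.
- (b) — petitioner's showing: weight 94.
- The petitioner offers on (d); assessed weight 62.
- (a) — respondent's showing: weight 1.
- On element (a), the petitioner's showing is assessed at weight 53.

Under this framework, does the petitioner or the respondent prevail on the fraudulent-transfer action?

petitioner

Stage 1 (petitioner, the preponderance of the evidence, weight exceeds 51): (a) net 53−1=52 > 51 — meets; (b) net 94−42=52 > 51 — meets.
  All elements met. The burden passes to the respondent.
Stage 2 (respondent, any credible evidence, weight exceeds 17): (c) net 38−21=17 ≤ 17 — fails.
  Not every element is met, so the respondent fails to carry Stage 2.
So the petitioner prevails.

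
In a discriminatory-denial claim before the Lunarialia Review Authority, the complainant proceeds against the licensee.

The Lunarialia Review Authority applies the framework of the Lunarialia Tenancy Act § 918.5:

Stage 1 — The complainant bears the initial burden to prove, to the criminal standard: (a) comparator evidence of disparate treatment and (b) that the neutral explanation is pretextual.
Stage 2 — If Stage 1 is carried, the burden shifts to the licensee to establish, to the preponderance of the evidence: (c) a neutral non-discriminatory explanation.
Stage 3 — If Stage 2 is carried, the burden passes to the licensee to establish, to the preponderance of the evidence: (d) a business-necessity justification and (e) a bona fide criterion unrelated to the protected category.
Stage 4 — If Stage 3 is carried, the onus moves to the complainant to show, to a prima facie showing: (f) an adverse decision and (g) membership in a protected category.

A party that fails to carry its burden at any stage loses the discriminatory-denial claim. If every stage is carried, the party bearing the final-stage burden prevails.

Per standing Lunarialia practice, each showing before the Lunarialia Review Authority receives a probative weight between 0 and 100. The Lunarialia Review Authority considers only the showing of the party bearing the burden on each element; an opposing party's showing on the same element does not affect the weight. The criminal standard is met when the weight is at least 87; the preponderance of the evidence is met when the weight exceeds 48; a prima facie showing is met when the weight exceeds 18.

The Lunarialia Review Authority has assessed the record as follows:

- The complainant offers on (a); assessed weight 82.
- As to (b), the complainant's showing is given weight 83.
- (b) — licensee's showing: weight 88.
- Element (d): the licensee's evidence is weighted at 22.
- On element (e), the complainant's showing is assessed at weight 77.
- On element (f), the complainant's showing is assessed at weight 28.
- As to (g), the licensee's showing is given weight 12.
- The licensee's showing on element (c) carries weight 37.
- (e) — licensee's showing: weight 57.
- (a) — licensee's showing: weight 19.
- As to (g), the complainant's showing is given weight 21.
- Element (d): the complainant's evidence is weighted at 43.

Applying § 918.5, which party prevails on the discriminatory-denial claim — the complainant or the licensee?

licensee

Stage 1 (complainant, the criminal standard, weight is at least 87): (a) 82 (licensee's 19 disregarded) < 87 — fails; (b) 83 (licensee's 88 disregarded) < 87 — fails.
  Not every element is met, so the complainant fails to carry Stage 1.
The analysis ends at Stage 1; the licensee prevails.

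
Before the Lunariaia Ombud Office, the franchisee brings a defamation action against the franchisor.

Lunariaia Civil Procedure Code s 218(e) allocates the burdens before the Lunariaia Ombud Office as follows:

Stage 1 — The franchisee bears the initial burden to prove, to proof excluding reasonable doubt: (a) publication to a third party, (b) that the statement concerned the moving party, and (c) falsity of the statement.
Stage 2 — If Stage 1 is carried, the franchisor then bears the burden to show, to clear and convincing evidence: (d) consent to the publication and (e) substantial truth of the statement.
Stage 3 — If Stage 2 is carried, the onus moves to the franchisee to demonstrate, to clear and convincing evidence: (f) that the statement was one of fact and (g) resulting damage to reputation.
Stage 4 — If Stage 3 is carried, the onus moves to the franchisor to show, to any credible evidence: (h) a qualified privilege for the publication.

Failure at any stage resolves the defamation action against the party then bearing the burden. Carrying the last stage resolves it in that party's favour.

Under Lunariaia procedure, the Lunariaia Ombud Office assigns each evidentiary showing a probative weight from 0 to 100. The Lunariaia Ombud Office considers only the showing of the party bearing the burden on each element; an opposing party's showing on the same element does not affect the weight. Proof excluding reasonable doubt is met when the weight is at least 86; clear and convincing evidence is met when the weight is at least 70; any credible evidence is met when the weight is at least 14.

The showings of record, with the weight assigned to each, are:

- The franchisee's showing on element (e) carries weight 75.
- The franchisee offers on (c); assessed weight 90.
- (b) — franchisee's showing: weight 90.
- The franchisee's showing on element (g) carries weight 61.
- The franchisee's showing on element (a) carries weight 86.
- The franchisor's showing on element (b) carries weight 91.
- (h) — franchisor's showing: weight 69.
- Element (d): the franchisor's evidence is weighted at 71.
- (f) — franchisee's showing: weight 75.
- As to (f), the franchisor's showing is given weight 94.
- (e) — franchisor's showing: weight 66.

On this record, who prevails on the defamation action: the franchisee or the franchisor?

Stage 1 (franchisee, proof excluding reasonable doubt, weight is at least 86): (a) 86 ≥ 86 — meets; (b) 90 (franchisor's 91 disregarded) ≥ 86 — meets; (c) 90 ≥ 86 — meets.
  All elements met. The burden passes to the franchisor.
Stage 2 (franchisor, clear and convincing evidence, weight is at least 70): (d) 71 ≥ 70 — meets; (e) 66 (franchisee's 75 disregarded) < 70 — fails.
  Not every element is met, so the franchisor fails to carry Stage 2.
The franchisee prevails.

franchisee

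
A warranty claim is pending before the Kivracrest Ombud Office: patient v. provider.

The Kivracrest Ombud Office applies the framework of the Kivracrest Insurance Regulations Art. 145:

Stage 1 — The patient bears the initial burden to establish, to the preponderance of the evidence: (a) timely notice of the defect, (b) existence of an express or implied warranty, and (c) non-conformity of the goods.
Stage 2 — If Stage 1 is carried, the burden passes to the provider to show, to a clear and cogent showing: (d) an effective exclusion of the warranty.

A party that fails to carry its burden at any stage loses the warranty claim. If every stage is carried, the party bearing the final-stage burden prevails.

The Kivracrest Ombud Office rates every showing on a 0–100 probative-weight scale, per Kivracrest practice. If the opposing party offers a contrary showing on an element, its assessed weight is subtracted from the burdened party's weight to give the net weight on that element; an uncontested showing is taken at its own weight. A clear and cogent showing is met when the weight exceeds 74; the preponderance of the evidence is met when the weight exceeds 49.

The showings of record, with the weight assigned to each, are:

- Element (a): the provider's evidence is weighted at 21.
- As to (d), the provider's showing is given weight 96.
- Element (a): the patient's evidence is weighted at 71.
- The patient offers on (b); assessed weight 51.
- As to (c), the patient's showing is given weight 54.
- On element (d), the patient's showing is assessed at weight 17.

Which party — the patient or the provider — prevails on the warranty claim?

provider

Stage 1 (patient, the preponderance of the evidence, weight exceeds 49): (a) net 71−21=50 > 49 — meets; (b) 51 > 49 — meets; (c) 54 > 49 — meets.
  All elements met. The burden passes to the provider.
Stage 2 (provider, a clear and cogent showing, weight exceeds 74): (d) net 96−17=79 > 74 — meets.
  The provider carries the last stage.
With every stage satisfied, the provider prevails.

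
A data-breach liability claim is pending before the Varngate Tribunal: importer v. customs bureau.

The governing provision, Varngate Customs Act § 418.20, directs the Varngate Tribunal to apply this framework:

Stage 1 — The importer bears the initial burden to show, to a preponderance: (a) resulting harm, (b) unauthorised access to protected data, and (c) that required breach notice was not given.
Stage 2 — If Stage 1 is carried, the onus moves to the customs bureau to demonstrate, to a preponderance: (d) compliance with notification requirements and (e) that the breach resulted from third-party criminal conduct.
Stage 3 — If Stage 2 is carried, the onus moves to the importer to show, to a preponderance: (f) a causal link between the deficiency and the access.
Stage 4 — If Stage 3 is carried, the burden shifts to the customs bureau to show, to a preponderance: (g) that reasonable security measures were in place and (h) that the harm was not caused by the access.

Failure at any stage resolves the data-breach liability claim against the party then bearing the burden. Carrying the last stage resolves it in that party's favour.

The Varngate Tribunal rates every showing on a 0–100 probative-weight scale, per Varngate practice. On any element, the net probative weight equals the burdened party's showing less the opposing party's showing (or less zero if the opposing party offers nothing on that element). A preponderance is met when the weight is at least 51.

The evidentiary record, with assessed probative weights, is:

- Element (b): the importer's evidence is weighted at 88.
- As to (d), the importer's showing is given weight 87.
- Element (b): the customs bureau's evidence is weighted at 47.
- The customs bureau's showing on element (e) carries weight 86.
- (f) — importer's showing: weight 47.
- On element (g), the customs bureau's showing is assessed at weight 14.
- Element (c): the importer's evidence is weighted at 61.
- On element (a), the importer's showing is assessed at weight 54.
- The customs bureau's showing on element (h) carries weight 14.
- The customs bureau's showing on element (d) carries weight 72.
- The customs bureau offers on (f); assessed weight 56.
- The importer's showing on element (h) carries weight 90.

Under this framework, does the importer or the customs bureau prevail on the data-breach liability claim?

customs bureau

Stage 1 — burden on importer; standard: a preponderance (weight is at least 51).
    (a): 54 ≥ 51 [met]
    (b): 88 − 47 = 41 < 51 [not met]
    (c): 61 ≥ 51 [met]
  Stage 1 not carried; the importer fails its burden.
So the customs bureau prevails.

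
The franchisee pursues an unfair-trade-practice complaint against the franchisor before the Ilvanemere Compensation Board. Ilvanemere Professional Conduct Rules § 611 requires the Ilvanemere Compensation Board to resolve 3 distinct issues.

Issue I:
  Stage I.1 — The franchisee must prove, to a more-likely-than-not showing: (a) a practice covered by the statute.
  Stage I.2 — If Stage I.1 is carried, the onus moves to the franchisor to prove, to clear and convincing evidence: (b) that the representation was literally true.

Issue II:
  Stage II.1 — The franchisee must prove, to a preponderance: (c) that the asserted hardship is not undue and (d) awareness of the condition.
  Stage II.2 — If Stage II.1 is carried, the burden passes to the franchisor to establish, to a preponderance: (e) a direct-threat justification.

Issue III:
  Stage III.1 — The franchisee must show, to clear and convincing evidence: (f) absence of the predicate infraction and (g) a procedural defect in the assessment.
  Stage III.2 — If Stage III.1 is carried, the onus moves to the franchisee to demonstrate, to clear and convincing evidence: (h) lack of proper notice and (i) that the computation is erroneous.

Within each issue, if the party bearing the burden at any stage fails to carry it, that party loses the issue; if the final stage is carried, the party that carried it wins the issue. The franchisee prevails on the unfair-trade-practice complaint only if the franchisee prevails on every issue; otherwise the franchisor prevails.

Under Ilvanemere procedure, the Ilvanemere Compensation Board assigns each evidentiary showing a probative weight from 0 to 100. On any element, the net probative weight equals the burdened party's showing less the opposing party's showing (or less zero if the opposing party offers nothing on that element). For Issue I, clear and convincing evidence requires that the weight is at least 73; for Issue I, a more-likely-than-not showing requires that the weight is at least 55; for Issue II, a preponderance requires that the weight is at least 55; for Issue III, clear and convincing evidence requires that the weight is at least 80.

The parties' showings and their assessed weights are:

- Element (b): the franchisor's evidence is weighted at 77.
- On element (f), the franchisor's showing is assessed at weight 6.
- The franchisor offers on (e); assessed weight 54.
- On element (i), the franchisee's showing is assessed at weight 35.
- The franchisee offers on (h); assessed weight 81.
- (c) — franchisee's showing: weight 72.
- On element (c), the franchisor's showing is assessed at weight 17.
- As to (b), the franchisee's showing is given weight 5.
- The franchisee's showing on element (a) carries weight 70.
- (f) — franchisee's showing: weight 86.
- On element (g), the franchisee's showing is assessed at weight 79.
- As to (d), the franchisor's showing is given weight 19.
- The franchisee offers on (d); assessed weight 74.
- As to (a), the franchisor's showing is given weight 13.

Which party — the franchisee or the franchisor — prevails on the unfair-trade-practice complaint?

franchisor

— Issue I —
Stage I.1 — burden on franchisee; standard: a more-likely-than-not showing (weight is at least 55).
    (a): 70 − 13 = 57 ≥ 55 [met]
  All elements met. The burden passes to the franchisor.
Stage I.2 — burden on franchisor; standard: clear and convincing evidence (weight is at least 73).
    (b): 77 − 5 = 72 < 73 [not met]
  Stage I.2 not carried; the franchisor fails its burden.
The analysis ends at Stage I.2; the franchisee prevails on this issue.
— Issue II —
At Stage II.1 the franchisee must meet a preponderance (weight is at least 55): on (c) the weight is 72 less the opposing 17 gives net 55, ≥ 55, so (c) meets the standard; on (d) the weight is 74 less the opposing 19 gives net 55, ≥ 55, so (d) meets the standard.
  Stage II.1 is satisfied; the onus moves to the franchisor.
At Stage II.2 the franchisor must meet a preponderance (weight is at least 55): on (e) the weight is 54, which does not reach 55, so (e) does not meet the standard.
  Not every element is met, so the franchisor fails to carry Stage II.2.
So the franchisee prevails on this issue.
— Issue III —
At Stage III.1 the franchisee must meet clear and convincing evidence (weight is at least 80): on (f) the weight is 86 less the opposing 6 gives net 80, which does reach 80, so (f) meets the standard; on (g) the weight is 79, < 80, so (g) does not meet the standard.
  Stage III.1 not carried; the franchisee fails its burden.
The franchisor prevails on this issue.
Per-issue: Issue I → franchisee; Issue II → franchisee; Issue III → franchisor. The franchisee must prevail on every issue; overall, the franchisor prevails.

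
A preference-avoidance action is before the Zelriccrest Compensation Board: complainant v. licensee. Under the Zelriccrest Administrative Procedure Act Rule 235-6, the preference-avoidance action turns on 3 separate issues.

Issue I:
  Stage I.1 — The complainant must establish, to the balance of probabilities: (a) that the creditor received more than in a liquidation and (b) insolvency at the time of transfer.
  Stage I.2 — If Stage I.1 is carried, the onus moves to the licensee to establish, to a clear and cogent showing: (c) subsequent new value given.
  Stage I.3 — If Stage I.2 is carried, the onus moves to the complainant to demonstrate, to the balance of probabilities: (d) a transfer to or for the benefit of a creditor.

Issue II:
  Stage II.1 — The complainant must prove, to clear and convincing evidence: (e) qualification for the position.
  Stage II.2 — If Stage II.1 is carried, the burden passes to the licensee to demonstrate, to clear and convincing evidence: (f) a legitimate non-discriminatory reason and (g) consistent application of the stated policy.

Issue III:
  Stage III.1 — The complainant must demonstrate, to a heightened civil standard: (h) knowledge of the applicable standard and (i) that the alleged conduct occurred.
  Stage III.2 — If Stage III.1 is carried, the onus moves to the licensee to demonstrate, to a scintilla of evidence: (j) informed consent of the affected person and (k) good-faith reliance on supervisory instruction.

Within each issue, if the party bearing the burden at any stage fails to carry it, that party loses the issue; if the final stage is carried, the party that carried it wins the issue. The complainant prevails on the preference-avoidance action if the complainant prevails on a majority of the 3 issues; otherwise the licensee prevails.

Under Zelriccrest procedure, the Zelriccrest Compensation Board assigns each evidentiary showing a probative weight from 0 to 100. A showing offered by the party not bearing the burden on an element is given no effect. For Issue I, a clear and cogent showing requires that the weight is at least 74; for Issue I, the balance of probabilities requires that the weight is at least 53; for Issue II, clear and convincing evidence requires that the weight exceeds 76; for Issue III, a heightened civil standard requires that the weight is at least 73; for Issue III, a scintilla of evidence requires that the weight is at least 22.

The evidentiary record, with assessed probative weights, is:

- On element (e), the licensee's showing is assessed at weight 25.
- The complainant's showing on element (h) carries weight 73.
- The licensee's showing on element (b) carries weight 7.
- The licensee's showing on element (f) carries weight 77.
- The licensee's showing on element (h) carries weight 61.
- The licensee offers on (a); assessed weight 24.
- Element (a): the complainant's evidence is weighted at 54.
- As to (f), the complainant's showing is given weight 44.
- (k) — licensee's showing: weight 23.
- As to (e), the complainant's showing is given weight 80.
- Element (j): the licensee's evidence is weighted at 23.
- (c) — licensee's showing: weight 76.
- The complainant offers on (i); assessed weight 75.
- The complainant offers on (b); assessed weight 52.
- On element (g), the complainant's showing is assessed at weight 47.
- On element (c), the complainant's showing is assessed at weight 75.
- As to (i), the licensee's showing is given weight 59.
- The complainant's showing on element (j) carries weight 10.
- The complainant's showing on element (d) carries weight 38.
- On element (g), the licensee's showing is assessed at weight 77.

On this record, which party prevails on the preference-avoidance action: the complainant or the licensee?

licensee

— Issue I —
Stage I.1 — burden on complainant; standard: the balance of probabilities (weight is at least 53).
    (a): 54 (licensee's 24 disregarded) ≥ 53 [met]
    (b): 52 (licensee's 7 disregarded) < 53 [not met]
  Stage I.1 not carried; the complainant fails its burden.
The licensee prevails on this issue.
— Issue II —
Stage II.1 — burden on complainant; standard: clear and convincing evidence (weight exceeds 76).
    (e): 80 (licensee's 25 disregarded) > 76 [met]
  Stage II.1 is satisfied; the onus moves to the licensee.
Stage II.2 — burden on licensee; standard: clear and convincing evidence (weight exceeds 76).
    (f): 77 (complainant's 44 disregarded) > 76 [met]
    (g): 77 (complainant's 47 disregarded) > 76 [met]
  The licensee carries the last stage.
Every stage carried; the licensee prevails on this issue.
— Issue III —
Stage III.1 — burden on complainant; standard: a heightened civil standard (weight is at least 73).
    (h): 73 (licensee's 61 disregarded) ≥ 73 [met]
    (i): 75 (licensee's 59 disregarded) ≥ 73 [met]
  Stage III.1 is satisfied; the onus moves to the licensee.
Stage III.2 — burden on licensee; standard: a scintilla of evidence (weight is at least 22).
    (j): 23 (complainant's 10 disregarded) ≥ 22 [met]
    (k): 23 ≥ 22 [met]
  Stage III.2 carried; the final stage is satisfied.
Every stage carried; the licensee prevails on this issue.
Per-issue: Issue I → licensee; Issue II → licensee; Issue III → licensee. The complainant must prevail on a majority of issues; overall, the licensee prevails.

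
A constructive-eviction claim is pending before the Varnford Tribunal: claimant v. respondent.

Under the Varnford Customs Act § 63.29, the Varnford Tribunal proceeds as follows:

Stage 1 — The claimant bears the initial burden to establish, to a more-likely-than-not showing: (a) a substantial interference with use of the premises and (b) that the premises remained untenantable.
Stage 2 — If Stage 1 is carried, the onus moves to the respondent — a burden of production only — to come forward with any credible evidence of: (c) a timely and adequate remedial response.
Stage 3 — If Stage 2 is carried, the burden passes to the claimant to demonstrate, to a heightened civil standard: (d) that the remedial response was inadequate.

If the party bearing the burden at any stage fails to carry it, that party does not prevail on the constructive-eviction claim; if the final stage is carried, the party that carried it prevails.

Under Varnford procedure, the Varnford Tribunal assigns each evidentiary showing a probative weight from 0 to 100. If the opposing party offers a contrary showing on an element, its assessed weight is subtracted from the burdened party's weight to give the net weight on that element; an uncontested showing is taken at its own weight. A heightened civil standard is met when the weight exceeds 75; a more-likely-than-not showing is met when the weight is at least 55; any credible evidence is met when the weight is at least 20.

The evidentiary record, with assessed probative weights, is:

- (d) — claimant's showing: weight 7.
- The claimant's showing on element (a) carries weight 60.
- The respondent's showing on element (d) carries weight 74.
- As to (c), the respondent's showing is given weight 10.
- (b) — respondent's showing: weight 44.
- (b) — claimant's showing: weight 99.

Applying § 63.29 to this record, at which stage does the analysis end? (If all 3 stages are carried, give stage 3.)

stage 2

At Stage 1 the claimant must meet a more-likely-than-not showing (weight is at least 55): on (a) the weight is 60, which does reach 55, so (a) meets the standard; on (b) the weight is 99 less the opposing 44 gives net 55, ≥ 55, so (b) meets the standard.
  All elements met. The burden passes to the respondent.
At Stage 2 the respondent must meet any credible evidence (weight is at least 20): on (c) the weight is 10, < 20, so (c) does not meet the standard.
  Stage 2 not carried; the respondent fails its burden.
So the claimant prevails.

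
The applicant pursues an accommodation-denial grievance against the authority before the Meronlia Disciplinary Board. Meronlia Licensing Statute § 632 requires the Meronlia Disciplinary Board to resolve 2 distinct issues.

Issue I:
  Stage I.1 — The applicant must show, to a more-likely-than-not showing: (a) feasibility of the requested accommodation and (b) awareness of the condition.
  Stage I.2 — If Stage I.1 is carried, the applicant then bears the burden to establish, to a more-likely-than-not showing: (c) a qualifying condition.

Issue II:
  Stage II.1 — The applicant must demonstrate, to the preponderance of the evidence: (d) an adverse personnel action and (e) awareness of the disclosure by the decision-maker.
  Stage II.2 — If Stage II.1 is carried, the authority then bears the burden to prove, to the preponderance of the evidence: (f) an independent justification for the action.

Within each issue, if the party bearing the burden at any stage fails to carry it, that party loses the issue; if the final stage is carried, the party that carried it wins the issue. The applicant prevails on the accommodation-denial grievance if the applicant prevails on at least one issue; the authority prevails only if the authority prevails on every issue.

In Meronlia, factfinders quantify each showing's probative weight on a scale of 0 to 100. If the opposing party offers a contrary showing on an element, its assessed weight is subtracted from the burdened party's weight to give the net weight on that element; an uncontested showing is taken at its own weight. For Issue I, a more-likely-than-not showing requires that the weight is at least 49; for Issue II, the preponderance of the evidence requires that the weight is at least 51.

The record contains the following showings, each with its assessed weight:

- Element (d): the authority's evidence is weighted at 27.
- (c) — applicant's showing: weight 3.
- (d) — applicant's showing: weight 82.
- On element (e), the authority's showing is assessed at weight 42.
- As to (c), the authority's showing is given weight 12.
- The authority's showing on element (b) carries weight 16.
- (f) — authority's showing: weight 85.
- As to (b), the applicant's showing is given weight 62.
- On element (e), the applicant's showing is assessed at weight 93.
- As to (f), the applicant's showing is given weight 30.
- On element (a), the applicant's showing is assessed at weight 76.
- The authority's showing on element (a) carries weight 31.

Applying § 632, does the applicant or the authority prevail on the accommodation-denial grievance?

— Issue I —
Stage I.1 (applicant, a more-likely-than-not showing, weight is at least 49): (a) net 76−31=45 < 49 — fails; (b) net 62−16=46 < 49 — fails.
  Not every element is met, so the applicant fails to carry Stage I.1.
The authority prevails on this issue.
— Issue II —
Stage II.1 — burden on applicant; standard: the preponderance of the evidence (weight is at least 51).
    (d): 82 − 27 = 55 ≥ 51 [met]
    (e): 93 − 42 = 51 ≥ 51 [met]
  All elements met. The burden passes to the authority.
Stage II.2 — burden on authority; standard: the preponderance of the evidence (weight is at least 51).
    (f): 85 − 30 = 55 ≥ 51 [met]
  Stage II.2 carried; the final stage is satisfied.
Every stage carried; the authority prevails on this issue.
Per-issue: Issue I → authority; Issue II → authority. The applicant must prevail on at least one issue; overall, the authority prevails.

authority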